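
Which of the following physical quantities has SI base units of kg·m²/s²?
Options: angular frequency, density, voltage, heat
Checking the SI base units of each option:
  angular frequency (ω = 2πf): 1/s  ✗
  density (ρ = m/V): kg/m³  ✗
  voltage (V = IR): kg·m²/(s³·A)  ✗
  heat (Q = mcΔT): kg·m²/s²  ✓ matches

Only heat has units kg·m²/s².

Answer: heat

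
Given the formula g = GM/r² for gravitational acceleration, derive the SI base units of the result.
Units of each symbol in g = GM/r²:
  G (gravitational constant): m³/(kg·s²)
  M (mass): kg
  r (distance): m  → to the power 2 in the denominator, contributes 1/m²

Multiplying the contributions: [m³/(kg·s²)] · [kg] · [1/m²]
Adding exponents of each base unit: m: 1, s: -2
SI base units of gravitational acceleration: m/s²

Answer: m/s²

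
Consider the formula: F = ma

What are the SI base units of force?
Units of each symbol in F = ma:
  m (mass): kg
  a (acceleration): m/s²

Multiplying the contributions: [kg] · [m/s²]
Adding exponents of each base unit: kg: 1, m: 1, s: -2
SI base units of force: kg·m/s²

Answer: kg·m/s²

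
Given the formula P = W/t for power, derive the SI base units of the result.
Units of each symbol in P = W/t:
  W (work): kg·m²/s²
  t (time): s  → in the denominator, contributes 1/s

Multiplying the contributions: [kg·m²/s²] · [1/s]
Adding exponents of each base unit: kg: 1, m: 2, s: -3
SI base units of power: kg·m²/s³

Answer: kg·m²/s³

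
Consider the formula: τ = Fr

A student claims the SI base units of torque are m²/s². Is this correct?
Units of each symbol in τ = Fr:
  F (force): kg·m/s²
  r (lever arm): m

Multiplying the contributions: [kg·m/s²] · [m]
Adding exponents of each base unit: kg: 1, m: 2, s: -2
SI base units of torque: kg·m²/s²

The claimed units m²/s² (exponents m: 2, s: -2) do not match the derived units kg·m²/s² (exponents kg: 1, m: 2, s: -2), so the claim is incorrect.

Answer: No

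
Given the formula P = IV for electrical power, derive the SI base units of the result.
Units of each symbol in P = IV:
  I (current): A
  V (voltage, in volts): kg·m²/(s³·A)

Multiplying the contributions: [A] · [kg·m²/(s³·A)]
Adding exponents of each base unit: kg: 1, m: 2, s: -3
SI base units of electrical power: kg·m²/s³

Answer: kg·m²/s³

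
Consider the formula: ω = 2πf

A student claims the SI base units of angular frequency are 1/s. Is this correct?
Units of each symbol in ω = 2πf:
  f (frequency): 1/s
  The factor 2π is dimensionless.

Multiplying the contributions: [1/s]
Adding exponents of each base unit: s: -1
SI base units of angular frequency: 1/s

The claimed units 1/s match the derived units, so the claim is correct.

Answer: Yes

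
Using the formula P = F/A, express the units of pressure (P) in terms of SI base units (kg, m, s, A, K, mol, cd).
Units of each symbol in P = F/A:
  F (force): kg·m/s²
  A (area): m²  → in the denominator, contributes 1/m²

Multiplying the contributions: [kg·m/s²] · [1/m²]
Adding exponents of each base unit: kg: 1, m: -1, s: -2
SI base units of pressure: kg/(m·s²)

Answer: kg/(m·s²)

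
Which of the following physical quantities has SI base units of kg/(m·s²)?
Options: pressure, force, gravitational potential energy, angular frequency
Checking the SI base units of each option:
  pressure (P = F/A): kg/(m·s²)  ✓ matches
  force (F = ma): kg·m/s²  ✗
  gravitational potential energy (U = -GMm/r): kg·m²/s²  ✗
  angular frequency (ω = 2πf): 1/s  ✗

Only pressure has units kg/(m·s²).

Answer: pressure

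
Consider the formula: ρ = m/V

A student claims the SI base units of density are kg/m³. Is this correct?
Units of each symbol in ρ = m/V:
  m (mass): kg
  V (volume): m³  → in the denominator, contributes 1/m³

Multiplying the contributions: [kg] · [1/m³]
Adding exponents of each base unit: kg: 1, m: -3
SI base units of density: kg/m³

The claimed units kg/m³ match the derived units, so the claim is correct.

Answer: Yes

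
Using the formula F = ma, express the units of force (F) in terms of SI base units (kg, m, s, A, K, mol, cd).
Units of each symbol in F = ma:
  m (mass): kg
  a (acceleration): m/s²

Multiplying the contributions: [kg] · [m/s²]
Adding exponents of each base unit: kg: 1, m: 1, s: -2
SI base units of force: kg·m/s²

Answer: kg·m/s²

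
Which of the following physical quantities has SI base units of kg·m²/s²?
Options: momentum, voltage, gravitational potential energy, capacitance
Checking the SI base units of each option:
  momentum (p = mv): kg·m/s  ✗
  voltage (V = IR): kg·m²/(s³·A)  ✗
  gravitational potential energy (U = -GMm/r): kg·m²/s²  ✓ matches
  capacitance (C = Q/V): s⁴·A²/(kg·m²)  ✗

Only gravitational potential energy has units kg·m²/s².

Answer: gravitational potential energy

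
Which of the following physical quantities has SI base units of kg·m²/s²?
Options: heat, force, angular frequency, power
Checking the SI base units of each option:
  heat (Q = mcΔT): kg·m²/s²  ✓ matches
  force (F = ma): kg·m/s²  ✗
  angular frequency (ω = 2πf): 1/s  ✗
  power (P = W/t): kg·m²/s³  ✗

Only heat has units kg·m²/s².

Answer: heat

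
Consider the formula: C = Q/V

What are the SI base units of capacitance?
Units of each symbol in C = Q/V:
  Q (charge, in coulombs): s·A
  V (voltage, in volts): kg·m²/(s³·A)  → in the denominator, contributes s³·A/(kg·m²)

Multiplying the contributions: [s·A] · [s³·A/(kg·m²)]
Adding exponents of each base unit: kg: -1, m: -2, s: 4, A: 2
SI base units of capacitance: s⁴·A²/(kg·m²)

Answer: s⁴·A²/(kg·m²)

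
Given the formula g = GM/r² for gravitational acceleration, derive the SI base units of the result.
Units of each symbol in g = GM/r²:
  G (gravitational constant): m³/(kg·s²)
  M (mass): kg
  r (distance): m  → to the power 2 in the denominator, contributes 1/m²

Multiplying the contributions: [m³/(kg·s²)] · [kg] · [1/m²]
Adding exponents of each base unit: m: 1, s: -2
SI base units of gravitational acceleration: m/s²

Answer: m/s²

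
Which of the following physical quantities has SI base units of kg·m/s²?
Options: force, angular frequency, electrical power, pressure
Checking the SI base units of each option:
  force (F = ma): kg·m/s²  ✓ matches
  angular frequency (ω = 2πf): 1/s  ✗
  electrical power (P = IV): kg·m²/s³  ✗
  pressure (P = F/A): kg/(m·s²)  ✗

Only force has units kg·m/s².

Answer: force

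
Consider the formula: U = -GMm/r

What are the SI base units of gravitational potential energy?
Units of each symbol in U = -GMm/r:
  G (gravitational constant): m³/(kg·s²)
  M (mass): kg
  m (mass): kg
  r (distance): m  → in the denominator, contributes 1/m
  The minus sign does not affect the units.

Multiplying the contributions: [m³/(kg·s²)] · [kg] · [kg] · [1/m]
Adding exponents of each base unit: kg: 1, m: 2, s: -2
SI base units of gravitational potential energy: kg·m²/s²

Answer: kg·m²/s²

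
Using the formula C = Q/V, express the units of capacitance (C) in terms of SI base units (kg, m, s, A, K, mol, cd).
Units of each symbol in C = Q/V:
  Q (charge, in coulombs): s·A
  V (voltage, in volts): kg·m²/(s³·A)  → in the denominator, contributes s³·A/(kg·m²)

Multiplying the contributions: [s·A] · [s³·A/(kg·m²)]
Adding exponents of each base unit: kg: -1, m: -2, s: 4, A: 2
SI base units of capacitance: s⁴·A²/(kg·m²)

Answer: s⁴·A²/(kg·m²)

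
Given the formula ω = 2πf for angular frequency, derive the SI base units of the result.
Units of each symbol in ω = 2πf:
  f (frequency): 1/s
  The factor 2π is dimensionless.

Multiplying the contributions: [1/s]
Adding exponents of each base unit: s: -1
SI base units of angular frequency: 1/s

Answer: 1/s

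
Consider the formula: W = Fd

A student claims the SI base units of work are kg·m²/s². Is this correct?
Units of each symbol in W = Fd:
  F (force): kg·m/s²
  d (displacement): m

Multiplying the contributions: [kg·m/s²] · [m]
Adding exponents of each base unit: kg: 1, m: 2, s: -2
SI base units of work: kg·m²/s²

The claimed units kg·m²/s² match the derived units, so the claim is correct.

Answer: Yes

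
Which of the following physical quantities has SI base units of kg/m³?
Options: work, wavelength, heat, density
Checking the SI base units of each option:
  work (W = Fd): kg·m²/s²  ✗
  wavelength (λ = v/f): m  ✗
  heat (Q = mcΔT): kg·m²/s²  ✗
  density (ρ = m/V): kg/m³  ✓ matches

Only density has units kg/m³.

Answer: density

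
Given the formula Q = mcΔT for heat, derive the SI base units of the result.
Units of each symbol in Q = mcΔT:
  m (mass): kg
  c (specific heat capacity, in J/(kg·K)): m²/(s²·K)
  ΔT (temperature change): K

Multiplying the contributions: [kg] · [m²/(s²·K)] · [K]
Adding exponents of each base unit: kg: 1, m: 2, s: -2
SI base units of heat: kg·m²/s²

Answer: kg·m²/s²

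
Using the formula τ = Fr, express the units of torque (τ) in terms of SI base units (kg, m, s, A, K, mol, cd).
Units of each symbol in τ = Fr:
  F (force): kg·m/s²
  r (lever arm): m

Multiplying the contributions: [kg·m/s²] · [m]
Adding exponents of each base unit: kg: 1, m: 2, s: -2
SI base units of torque: kg·m²/s²

Answer: kg·m²/s²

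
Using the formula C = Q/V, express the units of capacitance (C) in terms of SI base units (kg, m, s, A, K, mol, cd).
Units of each symbol in C = Q/V:
  Q (charge, in coulombs): s·A
  V (voltage, in volts): kg·m²/(s³·A)  → in the denominator, contributes s³·A/(kg·m²)

Multiplying the contributions: [s·A] · [s³·A/(kg·m²)]
Adding exponents of each base unit: kg: -1, m: -2, s: 4, A: 2
SI base units of capacitance: s⁴·A²/(kg·m²)

Answer: s⁴·A²/(kg·m²)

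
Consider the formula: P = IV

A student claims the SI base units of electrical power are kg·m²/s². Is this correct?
Units of each symbol in P = IV:
  I (current): A
  V (voltage, in volts): kg·m²/(s³·A)

Multiplying the contributions: [A] · [kg·m²/(s³·A)]
Adding exponents of each base unit: kg: 1, m: 2, s: -3
SI base units of electrical power: kg·m²/s³

The claimed units kg·m²/s² (exponents kg: 1, m: 2, s: -2) do not match the derived units kg·m²/s³ (exponents kg: 1, m: 2, s: -3), so the claim is incorrect.

Answer: No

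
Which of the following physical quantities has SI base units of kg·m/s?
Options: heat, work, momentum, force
Checking the SI base units of each option:
  heat (Q = mcΔT): kg·m²/s²  ✗
  work (W = Fd): kg·m²/s²  ✗
  momentum (p = mv): kg·m/s  ✓ matches
  force (F = ma): kg·m/s²  ✗

Only momentum has units kg·m/s.

Answer: momentum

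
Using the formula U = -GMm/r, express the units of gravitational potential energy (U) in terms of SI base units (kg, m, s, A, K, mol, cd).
Units of each symbol in U = -GMm/r:
  G (gravitational constant): m³/(kg·s²)
  M (mass): kg
  m (mass): kg
  r (distance): m  → in the denominator, contributes 1/m
  The minus sign does not affect the units.

Multiplying the contributions: [m³/(kg·s²)] · [kg] · [kg] · [1/m]
Adding exponents of each base unit: kg: 1, m: 2, s: -2
SI base units of gravitational potential energy: kg·m²/s²

Answer: kg·m²/s²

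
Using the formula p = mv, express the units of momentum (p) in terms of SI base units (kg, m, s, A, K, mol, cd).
Units of each symbol in p = mv:
  m (mass): kg
  v (velocity): m/s

Multiplying the contributions: [kg] · [m/s]
Adding exponents of each base unit: kg: 1, m: 1, s: -1
SI base units of momentum: kg·m/s

Answer: kg·m/s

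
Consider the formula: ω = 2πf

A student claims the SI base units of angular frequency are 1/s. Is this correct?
Units of each symbol in ω = 2πf:
  f (frequency): 1/s
  The factor 2π is dimensionless.

Multiplying the contributions: [1/s]
Adding exponents of each base unit: s: -1
SI base units of angular frequency: 1/s

The claimed units 1/s match the derived units, so the claim is correct.

Answer: Yes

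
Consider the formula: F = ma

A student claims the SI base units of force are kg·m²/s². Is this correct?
Units of each symbol in F = ma:
  m (mass): kg
  a (acceleration): m/s²

Multiplying the contributions: [kg] · [m/s²]
Adding exponents of each base unit: kg: 1, m: 1, s: -2
SI base units of force: kg·m/s²

The claimed units kg·m²/s² (exponents kg: 1, m: 2, s: -2) do not match the derived units kg·m/s² (exponents kg: 1, m: 1, s: -2), so the claim is incorrect.

Answer: No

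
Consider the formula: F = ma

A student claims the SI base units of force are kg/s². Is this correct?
Units of each symbol in F = ma:
  m (mass): kg
  a (acceleration): m/s²

Multiplying the contributions: [kg] · [m/s²]
Adding exponents of each base unit: kg: 1, m: 1, s: -2
SI base units of force: kg·m/s²

The claimed units kg/s² (exponents kg: 1, s: -2) do not match the derived units kg·m/s² (exponents kg: 1, m: 1, s: -2), so the claim is incorrect.

Answer: No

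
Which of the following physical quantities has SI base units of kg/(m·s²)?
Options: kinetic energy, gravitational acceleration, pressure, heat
Checking the SI base units of each option:
  kinetic energy (E = ½mv²): kg·m²/s²  ✗
  gravitational acceleration (g = GM/r²): m/s²  ✗
  pressure (P = F/A): kg/(m·s²)  ✓ matches
  heat (Q = mcΔT): kg·m²/s²  ✗

Only pressure has units kg/(m·s²).

Answer: pressure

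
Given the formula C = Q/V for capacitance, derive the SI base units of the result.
Units of each symbol in C = Q/V:
  Q (charge, in coulombs): s·A
  V (voltage, in volts): kg·m²/(s³·A)  → in the denominator, contributes s³·A/(kg·m²)

Multiplying the contributions: [s·A] · [s³·A/(kg·m²)]
Adding exponents of each base unit: kg: -1, m: -2, s: 4, A: 2
SI base units of capacitance: s⁴·A²/(kg·m²)

Answer: s⁴·A²/(kg·m²)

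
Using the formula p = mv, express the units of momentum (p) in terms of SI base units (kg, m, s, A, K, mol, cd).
Units of each symbol in p = mv:
  m (mass): kg
  v (velocity): m/s

Multiplying the contributions: [kg] · [m/s]
Adding exponents of each base unit: kg: 1, m: 1, s: -1
SI base units of momentum: kg·m/s

Answer: kg·m/s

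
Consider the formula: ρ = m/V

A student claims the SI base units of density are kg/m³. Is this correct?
Units of each symbol in ρ = m/V:
  m (mass): kg
  V (volume): m³  → in the denominator, contributes 1/m³

Multiplying the contributions: [kg] · [1/m³]
Adding exponents of each base unit: kg: 1, m: -3
SI base units of density: kg/m³

The claimed units kg/m³ match the derived units, so the claim is correct.

Answer: Yes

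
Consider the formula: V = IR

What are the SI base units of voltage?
Units of each symbol in V = IR:
  I (current): A
  R (resistance, in ohms): kg·m²/(s³·A²)

Multiplying the contributions: [A] · [kg·m²/(s³·A²)]
Adding exponents of each base unit: kg: 1, m: 2, s: -3, A: -1
SI base units of voltage: kg·m²/(s³·A)

Answer: kg·m²/(s³·A)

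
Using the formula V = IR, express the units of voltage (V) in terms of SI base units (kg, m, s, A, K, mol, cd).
Units of each symbol in V = IR:
  I (current): A
  R (resistance, in ohms): kg·m²/(s³·A²)

Multiplying the contributions: [A] · [kg·m²/(s³·A²)]
Adding exponents of each base unit: kg: 1, m: 2, s: -3, A: -1
SI base units of voltage: kg·m²/(s³·A)

Answer: kg·m²/(s³·A)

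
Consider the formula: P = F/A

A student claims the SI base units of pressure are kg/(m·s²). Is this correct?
Units of each symbol in P = F/A:
  F (force): kg·m/s²
  A (area): m²  → in the denominator, contributes 1/m²

Multiplying the contributions: [kg·m/s²] · [1/m²]
Adding exponents of each base unit: kg: 1, m: -1, s: -2
SI base units of pressure: kg/(m·s²)

The claimed units kg/(m·s²) match the derived units, so the claim is correct.

Answer: Yes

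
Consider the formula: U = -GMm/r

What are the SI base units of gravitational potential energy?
Units of each symbol in U = -GMm/r:
  G (gravitational constant): m³/(kg·s²)
  M (mass): kg
  m (mass): kg
  r (distance): m  → in the denominator, contributes 1/m
  The minus sign does not affect the units.

Multiplying the contributions: [m³/(kg·s²)] · [kg] · [kg] · [1/m]
Adding exponents of each base unit: kg: 1, m: 2, s: -2
SI base units of gravitational potential energy: kg·m²/s²

Answer: kg·m²/s²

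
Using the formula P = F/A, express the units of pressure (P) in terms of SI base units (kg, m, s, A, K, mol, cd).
Units of each symbol in P = F/A:
  F (force): kg·m/s²
  A (area): m²  → in the denominator, contributes 1/m²

Multiplying the contributions: [kg·m/s²] · [1/m²]
Adding exponents of each base unit: kg: 1, m: -1, s: -2
SI base units of pressure: kg/(m·s²)

Answer: kg/(m·s²)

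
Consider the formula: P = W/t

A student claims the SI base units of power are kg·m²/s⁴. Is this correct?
Units of each symbol in P = W/t:
  W (work): kg·m²/s²
  t (time): s  → in the denominator, contributes 1/s

Multiplying the contributions: [kg·m²/s²] · [1/s]
Adding exponents of each base unit: kg: 1, m: 2, s: -3
SI base units of power: kg·m²/s³

The claimed units kg·m²/s⁴ (exponents kg: 1, m: 2, s: -4) do not match the derived units kg·m²/s³ (exponents kg: 1, m: 2, s: -3), so the claim is incorrect.

Answer: No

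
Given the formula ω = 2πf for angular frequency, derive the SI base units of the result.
Units of each symbol in ω = 2πf:
  f (frequency): 1/s
  The factor 2π is dimensionless.

Multiplying the contributions: [1/s]
Adding exponents of each base unit: s: -1
SI base units of angular frequency: 1/s

Answer: 1/s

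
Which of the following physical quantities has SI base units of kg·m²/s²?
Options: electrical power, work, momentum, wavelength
Checking the SI base units of each option:
  electrical power (P = IV): kg·m²/s³  ✗
  work (W = Fd): kg·m²/s²  ✓ matches
  momentum (p = mv): kg·m/s  ✗
  wavelength (λ = v/f): m  ✗

Only work has units kg·m²/s².

Answer: work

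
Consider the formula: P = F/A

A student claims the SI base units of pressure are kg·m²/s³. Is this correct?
Units of each symbol in P = F/A:
  F (force): kg·m/s²
  A (area): m²  → in the denominator, contributes 1/m²

Multiplying the contributions: [kg·m/s²] · [1/m²]
Adding exponents of each base unit: kg: 1, m: -1, s: -2
SI base units of pressure: kg/(m·s²)

The claimed units kg·m²/s³ (exponents kg: 1, m: 2, s: -3) do not match the derived units kg/(m·s²) (exponents kg: 1, m: -1, s: -2), so the claim is incorrect.

Answer: No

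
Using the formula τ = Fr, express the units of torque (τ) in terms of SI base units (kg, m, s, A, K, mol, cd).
Units of each symbol in τ = Fr:
  F (force): kg·m/s²
  r (lever arm): m

Multiplying the contributions: [kg·m/s²] · [m]
Adding exponents of each base unit: kg: 1, m: 2, s: -2
SI base units of torque: kg·m²/s²

Answer: kg·m²/s²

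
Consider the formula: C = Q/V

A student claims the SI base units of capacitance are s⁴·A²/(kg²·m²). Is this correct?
Units of each symbol in C = Q/V:
  Q (charge, in coulombs): s·A
  V (voltage, in volts): kg·m²/(s³·A)  → in the denominator, contributes s³·A/(kg·m²)

Multiplying the contributions: [s·A] · [s³·A/(kg·m²)]
Adding exponents of each base unit: kg: -1, m: -2, s: 4, A: 2
SI base units of capacitance: s⁴·A²/(kg·m²)

The claimed units s⁴·A²/(kg²·m²) (exponents kg: -2, m: -2, s: 4, A: 2) do not match the derived units s⁴·A²/(kg·m²) (exponents kg: -1, m: -2, s: 4, A: 2), so the claim is incorrect.

Answer: No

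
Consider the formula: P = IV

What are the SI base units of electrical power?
Units of each symbol in P = IV:
  I (current): A
  V (voltage, in volts): kg·m²/(s³·A)

Multiplying the contributions: [A] · [kg·m²/(s³·A)]
Adding exponents of each base unit: kg: 1, m: 2, s: -3
SI base units of electrical power: kg·m²/s³

Answer: kg·m²/s³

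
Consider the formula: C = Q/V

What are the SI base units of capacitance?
Units of each symbol in C = Q/V:
  Q (charge, in coulombs): s·A
  V (voltage, in volts): kg·m²/(s³·A)  → in the denominator, contributes s³·A/(kg·m²)

Multiplying the contributions: [s·A] · [s³·A/(kg·m²)]
Adding exponents of each base unit: kg: -1, m: -2, s: 4, A: 2
SI base units of capacitance: s⁴·A²/(kg·m²)

Answer: s⁴·A²/(kg·m²)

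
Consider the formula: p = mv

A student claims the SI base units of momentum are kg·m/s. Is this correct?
Units of each symbol in p = mv:
  m (mass): kg
  v (velocity): m/s

Multiplying the contributions: [kg] · [m/s]
Adding exponents of each base unit: kg: 1, m: 1, s: -1
SI base units of momentum: kg·m/s

The claimed units kg·m/s match the derived units, so the claim is correct.

Answer: Yes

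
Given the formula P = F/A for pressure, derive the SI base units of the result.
Units of each symbol in P = F/A:
  F (force): kg·m/s²
  A (area): m²  → in the denominator, contributes 1/m²

Multiplying the contributions: [kg·m/s²] · [1/m²]
Adding exponents of each base unit: kg: 1, m: -1, s: -2
SI base units of pressure: kg/(m·s²)

Answer: kg/(m·s²)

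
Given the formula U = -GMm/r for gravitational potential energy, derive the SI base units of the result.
Units of each symbol in U = -GMm/r:
  G (gravitational constant): m³/(kg·s²)
  M (mass): kg
  m (mass): kg
  r (distance): m  → in the denominator, contributes 1/m
  The minus sign does not affect the units.

Multiplying the contributions: [m³/(kg·s²)] · [kg] · [kg] · [1/m]
Adding exponents of each base unit: kg: 1, m: 2, s: -2
SI base units of gravitational potential energy: kg·m²/s²

Answer: kg·m²/s²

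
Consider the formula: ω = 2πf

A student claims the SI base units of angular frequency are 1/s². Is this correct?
Units of each symbol in ω = 2πf:
  f (frequency): 1/s
  The factor 2π is dimensionless.

Multiplying the contributions: [1/s]
Adding exponents of each base unit: s: -1
SI base units of angular frequency: 1/s

The claimed units 1/s² (exponents s: -2) do not match the derived units 1/s (exponents s: -1), so the claim is incorrect.

Answer: No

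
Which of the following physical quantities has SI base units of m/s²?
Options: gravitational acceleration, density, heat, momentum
Checking the SI base units of each option:
  gravitational acceleration (g = GM/r²): m/s²  ✓ matches
  density (ρ = m/V): kg/m³  ✗
  heat (Q = mcΔT): kg·m²/s²  ✗
  momentum (p = mv): kg·m/s  ✗

Only gravitational acceleration has units m/s².

Answer: gravitational acceleration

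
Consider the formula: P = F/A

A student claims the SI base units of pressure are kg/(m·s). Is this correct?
Units of each symbol in P = F/A:
  F (force): kg·m/s²
  A (area): m²  → in the denominator, contributes 1/m²

Multiplying the contributions: [kg·m/s²] · [1/m²]
Adding exponents of each base unit: kg: 1, m: -1, s: -2
SI base units of pressure: kg/(m·s²)

The claimed units kg/(m·s) (exponents kg: 1, m: -1, s: -1) do not match the derived units kg/(m·s²) (exponents kg: 1, m: -1, s: -2), so the claim is incorrect.

Answer: No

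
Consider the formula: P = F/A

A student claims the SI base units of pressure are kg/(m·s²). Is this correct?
Units of each symbol in P = F/A:
  F (force): kg·m/s²
  A (area): m²  → in the denominator, contributes 1/m²

Multiplying the contributions: [kg·m/s²] · [1/m²]
Adding exponents of each base unit: kg: 1, m: -1, s: -2
SI base units of pressure: kg/(m·s²)

The claimed units kg/(m·s²) match the derived units, so the claim is correct.

Answer: Yes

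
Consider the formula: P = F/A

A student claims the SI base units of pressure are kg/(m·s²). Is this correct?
Units of each symbol in P = F/A:
  F (force): kg·m/s²
  A (area): m²  → in the denominator, contributes 1/m²

Multiplying the contributions: [kg·m/s²] · [1/m²]
Adding exponents of each base unit: kg: 1, m: -1, s: -2
SI base units of pressure: kg/(m·s²)

The claimed units kg/(m·s²) match the derived units, so the claim is correct.

Answer: Yes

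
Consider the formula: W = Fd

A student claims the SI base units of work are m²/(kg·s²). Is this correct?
Units of each symbol in W = Fd:
  F (force): kg·m/s²
  d (displacement): m

Multiplying the contributions: [kg·m/s²] · [m]
Adding exponents of each base unit: kg: 1, m: 2, s: -2
SI base units of work: kg·m²/s²

The claimed units m²/(kg·s²) (exponents kg: -1, m: 2, s: -2) do not match the derived units kg·m²/s² (exponents kg: 1, m: 2, s: -2), so the claim is incorrect.

Answer: No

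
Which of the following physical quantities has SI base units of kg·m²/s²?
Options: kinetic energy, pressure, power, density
Checking the SI base units of each option:
  kinetic energy (E = ½mv²): kg·m²/s²  ✓ matches
  pressure (P = F/A): kg/(m·s²)  ✗
  power (P = W/t): kg·m²/s³  ✗
  density (ρ = m/V): kg/m³  ✗

Only kinetic energy has units kg·m²/s².

Answer: kinetic energy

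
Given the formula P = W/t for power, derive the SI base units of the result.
Units of each symbol in P = W/t:
  W (work): kg·m²/s²
  t (time): s  → in the denominator, contributes 1/s

Multiplying the contributions: [kg·m²/s²] · [1/s]
Adding exponents of each base unit: kg: 1, m: 2, s: -3
SI base units of power: kg·m²/s³

Answer: kg·m²/s³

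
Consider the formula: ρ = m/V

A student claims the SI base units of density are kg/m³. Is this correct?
Units of each symbol in ρ = m/V:
  m (mass): kg
  V (volume): m³  → in the denominator, contributes 1/m³

Multiplying the contributions: [kg] · [1/m³]
Adding exponents of each base unit: kg: 1, m: -3
SI base units of density: kg/m³

The claimed units kg/m³ match the derived units, so the claim is correct.

Answer: Yes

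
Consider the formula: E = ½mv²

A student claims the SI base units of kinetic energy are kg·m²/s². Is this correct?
Units of each symbol in E = ½mv²:
  m (mass): kg
  v (speed): m/s  → to the power 2, contributes m²/s²
  The factor ½ is dimensionless.

Multiplying the contributions: [kg] · [m²/s²]
Adding exponents of each base unit: kg: 1, m: 2, s: -2
SI base units of kinetic energy: kg·m²/s²

The claimed units kg·m²/s² match the derived units, so the claim is correct.

Answer: Yes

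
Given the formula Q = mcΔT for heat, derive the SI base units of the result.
Units of each symbol in Q = mcΔT:
  m (mass): kg
  c (specific heat capacity, in J/(kg·K)): m²/(s²·K)
  ΔT (temperature change): K

Multiplying the contributions: [kg] · [m²/(s²·K)] · [K]
Adding exponents of each base unit: kg: 1, m: 2, s: -2
SI base units of heat: kg·m²/s²

Answer: kg·m²/s²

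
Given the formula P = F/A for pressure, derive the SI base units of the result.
Units of each symbol in P = F/A:
  F (force): kg·m/s²
  A (area): m²  → in the denominator, contributes 1/m²

Multiplying the contributions: [kg·m/s²] · [1/m²]
Adding exponents of each base unit: kg: 1, m: -1, s: -2
SI base units of pressure: kg/(m·s²)

Answer: kg/(m·s²)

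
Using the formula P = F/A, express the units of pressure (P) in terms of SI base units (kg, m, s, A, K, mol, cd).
Units of each symbol in P = F/A:
  F (force): kg·m/s²
  A (area): m²  → in the denominator, contributes 1/m²

Multiplying the contributions: [kg·m/s²] · [1/m²]
Adding exponents of each base unit: kg: 1, m: -1, s: -2
SI base units of pressure: kg/(m·s²)

Answer: kg/(m·s²)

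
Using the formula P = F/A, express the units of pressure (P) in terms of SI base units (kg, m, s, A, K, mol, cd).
Units of each symbol in P = F/A:
  F (force): kg·m/s²
  A (area): m²  → in the denominator, contributes 1/m²

Multiplying the contributions: [kg·m/s²] · [1/m²]
Adding exponents of each base unit: kg: 1, m: -1, s: -2
SI base units of pressure: kg/(m·s²)

Answer: kg/(m·s²)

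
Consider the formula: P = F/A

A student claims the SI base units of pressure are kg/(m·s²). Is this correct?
Units of each symbol in P = F/A:
  F (force): kg·m/s²
  A (area): m²  → in the denominator, contributes 1/m²

Multiplying the contributions: [kg·m/s²] · [1/m²]
Adding exponents of each base unit: kg: 1, m: -1, s: -2
SI base units of pressure: kg/(m·s²)

The claimed units kg/(m·s²) match the derived units, so the claim is correct.

Answer: Yes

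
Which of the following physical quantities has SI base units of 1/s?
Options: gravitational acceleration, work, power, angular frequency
Checking the SI base units of each option:
  gravitational acceleration (g = GM/r²): m/s²  ✗
  work (W = Fd): kg·m²/s²  ✗
  power (P = W/t): kg·m²/s³  ✗
  angular frequency (ω = 2πf): 1/s  ✓ matches

Only angular frequency has units 1/s.

Answer: angular frequency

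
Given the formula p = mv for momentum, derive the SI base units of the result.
Units of each symbol in p = mv:
  m (mass): kg
  v (velocity): m/s

Multiplying the contributions: [kg] · [m/s]
Adding exponents of each base unit: kg: 1, m: 1, s: -1
SI base units of momentum: kg·m/s

Answer: kg·m/s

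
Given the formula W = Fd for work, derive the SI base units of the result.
Units of each symbol in W = Fd:
  F (force): kg·m/s²
  d (displacement): m

Multiplying the contributions: [kg·m/s²] · [m]
Adding exponents of each base unit: kg: 1, m: 2, s: -2
SI base units of work: kg·m²/s²

Answer: kg·m²/s²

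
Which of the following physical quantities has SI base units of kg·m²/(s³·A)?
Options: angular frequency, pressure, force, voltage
Checking the SI base units of each option:
  angular frequency (ω = 2πf): 1/s  ✗
  pressure (P = F/A): kg/(m·s²)  ✗
  force (F = ma): kg·m/s²  ✗
  voltage (V = IR): kg·m²/(s³·A)  ✓ matches

Only voltage has units kg·m²/(s³·A).

Answer: voltage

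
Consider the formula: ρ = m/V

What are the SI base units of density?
Units of each symbol in ρ = m/V:
  m (mass): kg
  V (volume): m³  → in the denominator, contributes 1/m³

Multiplying the contributions: [kg] · [1/m³]
Adding exponents of each base unit: kg: 1, m: -3
SI base units of density: kg/m³

Answer: kg/m³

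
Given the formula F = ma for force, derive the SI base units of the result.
Units of each symbol in F = ma:
  m (mass): kg
  a (acceleration): m/s²

Multiplying the contributions: [kg] · [m/s²]
Adding exponents of each base unit: kg: 1, m: 1, s: -2
SI base units of force: kg·m/s²

Answer: kg·m/s²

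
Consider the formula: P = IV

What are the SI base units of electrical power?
Units of each symbol in P = IV:
  I (current): A
  V (voltage, in volts): kg·m²/(s³·A)

Multiplying the contributions: [A] · [kg·m²/(s³·A)]
Adding exponents of each base unit: kg: 1, m: 2, s: -3
SI base units of electrical power: kg·m²/s³

Answer: kg·m²/s³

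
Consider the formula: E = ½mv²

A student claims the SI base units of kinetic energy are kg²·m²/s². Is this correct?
Units of each symbol in E = ½mv²:
  m (mass): kg
  v (speed): m/s  → to the power 2, contributes m²/s²
  The factor ½ is dimensionless.

Multiplying the contributions: [kg] · [m²/s²]
Adding exponents of each base unit: kg: 1, m: 2, s: -2
SI base units of kinetic energy: kg·m²/s²

The claimed units kg²·m²/s² (exponents kg: 2, m: 2, s: -2) do not match the derived units kg·m²/s² (exponents kg: 1, m: 2, s: -2), so the claim is incorrect.

Answer: No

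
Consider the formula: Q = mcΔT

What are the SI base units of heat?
Units of each symbol in Q = mcΔT:
  m (mass): kg
  c (specific heat capacity, in J/(kg·K)): m²/(s²·K)
  ΔT (temperature change): K

Multiplying the contributions: [kg] · [m²/(s²·K)] · [K]
Adding exponents of each base unit: kg: 1, m: 2, s: -2
SI base units of heat: kg·m²/s²

Answer: kg·m²/s²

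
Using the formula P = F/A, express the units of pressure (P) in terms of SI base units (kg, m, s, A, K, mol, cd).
Units of each symbol in P = F/A:
  F (force): kg·m/s²
  A (area): m²  → in the denominator, contributes 1/m²

Multiplying the contributions: [kg·m/s²] · [1/m²]
Adding exponents of each base unit: kg: 1, m: -1, s: -2
SI base units of pressure: kg/(m·s²)

Answer: kg/(m·s²)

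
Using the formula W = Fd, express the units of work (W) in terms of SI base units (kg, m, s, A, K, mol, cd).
Units of each symbol in W = Fd:
  F (force): kg·m/s²
  d (displacement): m

Multiplying the contributions: [kg·m/s²] · [m]
Adding exponents of each base unit: kg: 1, m: 2, s: -2
SI base units of work: kg·m²/s²

Answer: kg·m²/s²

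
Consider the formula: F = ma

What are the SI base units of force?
Units of each symbol in F = ma:
  m (mass): kg
  a (acceleration): m/s²

Multiplying the contributions: [kg] · [m/s²]
Adding exponents of each base unit: kg: 1, m: 1, s: -2
SI base units of force: kg·m/s²

Answer: kg·m/s²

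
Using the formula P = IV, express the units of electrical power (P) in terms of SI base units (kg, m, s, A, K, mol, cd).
Units of each symbol in P = IV:
  I (current): A
  V (voltage, in volts): kg·m²/(s³·A)

Multiplying the contributions: [A] · [kg·m²/(s³·A)]
Adding exponents of each base unit: kg: 1, m: 2, s: -3
SI base units of electrical power: kg·m²/s³

Answer: kg·m²/s³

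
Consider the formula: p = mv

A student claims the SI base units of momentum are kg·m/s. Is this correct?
Units of each symbol in p = mv:
  m (mass): kg
  v (velocity): m/s

Multiplying the contributions: [kg] · [m/s]
Adding exponents of each base unit: kg: 1, m: 1, s: -1
SI base units of momentum: kg·m/s

The claimed units kg·m/s match the derived units, so the claim is correct.

Answer: Yes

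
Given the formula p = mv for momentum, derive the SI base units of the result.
Units of each symbol in p = mv:
  m (mass): kg
  v (velocity): m/s

Multiplying the contributions: [kg] · [m/s]
Adding exponents of each base unit: kg: 1, m: 1, s: -1
SI base units of momentum: kg·m/s

Answer: kg·m/s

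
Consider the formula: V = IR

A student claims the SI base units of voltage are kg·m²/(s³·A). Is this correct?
Units of each symbol in V = IR:
  I (current): A
  R (resistance, in ohms): kg·m²/(s³·A²)

Multiplying the contributions: [A] · [kg·m²/(s³·A²)]
Adding exponents of each base unit: kg: 1, m: 2, s: -3, A: -1
SI base units of voltage: kg·m²/(s³·A)

The claimed units kg·m²/(s³·A) match the derived units, so the claim is correct.

Answer: Yes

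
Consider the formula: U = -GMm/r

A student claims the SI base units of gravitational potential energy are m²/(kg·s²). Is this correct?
Units of each symbol in U = -GMm/r:
  G (gravitational constant): m³/(kg·s²)
  M (mass): kg
  m (mass): kg
  r (distance): m  → in the denominator, contributes 1/m
  The minus sign does not affect the units.

Multiplying the contributions: [m³/(kg·s²)] · [kg] · [kg] · [1/m]
Adding exponents of each base unit: kg: 1, m: 2, s: -2
SI base units of gravitational potential energy: kg·m²/s²

The claimed units m²/(kg·s²) (exponents kg: -1, m: 2, s: -2) do not match the derived units kg·m²/s² (exponents kg: 1, m: 2, s: -2), so the claim is incorrect.

Answer: No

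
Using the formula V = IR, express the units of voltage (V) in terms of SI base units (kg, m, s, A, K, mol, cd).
Units of each symbol in V = IR:
  I (current): A
  R (resistance, in ohms): kg·m²/(s³·A²)

Multiplying the contributions: [A] · [kg·m²/(s³·A²)]
Adding exponents of each base unit: kg: 1, m: 2, s: -3, A: -1
SI base units of voltage: kg·m²/(s³·A)

Answer: kg·m²/(s³·A)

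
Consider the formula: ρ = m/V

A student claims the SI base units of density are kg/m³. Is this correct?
Units of each symbol in ρ = m/V:
  m (mass): kg
  V (volume): m³  → in the denominator, contributes 1/m³

Multiplying the contributions: [kg] · [1/m³]
Adding exponents of each base unit: kg: 1, m: -3
SI base units of density: kg/m³

The claimed units kg/m³ match the derived units, so the claim is correct.

Answer: Yes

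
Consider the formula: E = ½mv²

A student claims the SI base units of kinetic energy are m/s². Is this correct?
Units of each symbol in E = ½mv²:
  m (mass): kg
  v (speed): m/s  → to the power 2, contributes m²/s²
  The factor ½ is dimensionless.

Multiplying the contributions: [kg] · [m²/s²]
Adding exponents of each base unit: kg: 1, m: 2, s: -2
SI base units of kinetic energy: kg·m²/s²

The claimed units m/s² (exponents m: 1, s: -2) do not match the derived units kg·m²/s² (exponents kg: 1, m: 2, s: -2), so the claim is incorrect.

Answer: No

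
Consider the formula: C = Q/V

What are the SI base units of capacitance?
Units of each symbol in C = Q/V:
  Q (charge, in coulombs): s·A
  V (voltage, in volts): kg·m²/(s³·A)  → in the denominator, contributes s³·A/(kg·m²)

Multiplying the contributions: [s·A] · [s³·A/(kg·m²)]
Adding exponents of each base unit: kg: -1, m: -2, s: 4, A: 2
SI base units of capacitance: s⁴·A²/(kg·m²)

Answer: s⁴·A²/(kg·m²)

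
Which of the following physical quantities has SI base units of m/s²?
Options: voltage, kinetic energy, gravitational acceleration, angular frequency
Checking the SI base units of each option:
  voltage (V = IR): kg·m²/(s³·A)  ✗
  kinetic energy (E = ½mv²): kg·m²/s²  ✗
  gravitational acceleration (g = GM/r²): m/s²  ✓ matches
  angular frequency (ω = 2πf): 1/s  ✗

Only gravitational acceleration has units m/s².

Answer: gravitational acceleration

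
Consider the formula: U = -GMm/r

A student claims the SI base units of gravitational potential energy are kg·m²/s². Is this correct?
Units of each symbol in U = -GMm/r:
  G (gravitational constant): m³/(kg·s²)
  M (mass): kg
  m (mass): kg
  r (distance): m  → in the denominator, contributes 1/m
  The minus sign does not affect the units.

Multiplying the contributions: [m³/(kg·s²)] · [kg] · [kg] · [1/m]
Adding exponents of each base unit: kg: 1, m: 2, s: -2
SI base units of gravitational potential energy: kg·m²/s²

The claimed units kg·m²/s² match the derived units, so the claim is correct.

Answer: Yes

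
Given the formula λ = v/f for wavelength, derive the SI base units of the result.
Units of each symbol in λ = v/f:
  v (wave speed): m/s
  f (frequency): 1/s  → in the denominator, contributes s

Multiplying the contributions: [m/s] · [s]
Adding exponents of each base unit: m: 1
SI base units of wavelength: m

Answer: m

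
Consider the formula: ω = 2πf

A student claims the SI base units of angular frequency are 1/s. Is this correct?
Units of each symbol in ω = 2πf:
  f (frequency): 1/s
  The factor 2π is dimensionless.

Multiplying the contributions: [1/s]
Adding exponents of each base unit: s: -1
SI base units of angular frequency: 1/s

The claimed units 1/s match the derived units, so the claim is correct.

Answer: Yes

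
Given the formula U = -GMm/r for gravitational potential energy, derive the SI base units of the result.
Units of each symbol in U = -GMm/r:
  G (gravitational constant): m³/(kg·s²)
  M (mass): kg
  m (mass): kg
  r (distance): m  → in the denominator, contributes 1/m
  The minus sign does not affect the units.

Multiplying the contributions: [m³/(kg·s²)] · [kg] · [kg] · [1/m]
Adding exponents of each base unit: kg: 1, m: 2, s: -2
SI base units of gravitational potential energy: kg·m²/s²

Answer: kg·m²/s²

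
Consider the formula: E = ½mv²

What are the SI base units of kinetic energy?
Units of each symbol in E = ½mv²:
  m (mass): kg
  v (speed): m/s  → to the power 2, contributes m²/s²
  The factor ½ is dimensionless.

Multiplying the contributions: [kg] · [m²/s²]
Adding exponents of each base unit: kg: 1, m: 2, s: -2
SI base units of kinetic energy: kg·m²/s²

Answer: kg·m²/s²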